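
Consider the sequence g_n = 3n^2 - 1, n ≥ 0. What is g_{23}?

g_{23} = 3·23^2 - 1 = 1586.

1586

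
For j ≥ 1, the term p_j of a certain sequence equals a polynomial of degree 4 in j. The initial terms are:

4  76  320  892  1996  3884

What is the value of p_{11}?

37264

1st diffs: 72, 244, 572, 1104, 1888.
2nd diffs: 172, 328, 532, 784.
3rd diffs: 156, 204, 252.
4th diffs: 48, 48 (constant).
Newton forward-difference form: p_j = 4 + 72·C(j-1,1) + 172·C(j-1,2) + 156·C(j-1,3) + 48·C(j-1,4).
At j = 11: j-1 = 10, so p_{11} = 4 + 720 + 7740 + 18720 + 10080 = 37264.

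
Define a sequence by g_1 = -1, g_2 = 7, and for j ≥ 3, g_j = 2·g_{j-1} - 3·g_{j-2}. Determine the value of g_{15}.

7433

Applying the relation repeatedly:
g_3 = 17  g_4 = 13  g_5 = -25  …  g_{12} = -1907  g_{13} = -4009  g_{14} = -2297  g_{15} = 7433.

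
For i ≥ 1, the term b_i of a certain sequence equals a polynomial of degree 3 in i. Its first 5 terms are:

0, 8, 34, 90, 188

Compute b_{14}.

4940

1st diffs: 8, 26, 56, 98.
2nd diffs: 18, 30, 42.
3rd diffs: 12, 12 (constant).
Newton forward-difference form: b_i = 8·C(i-1,1) + 18·C(i-1,2) + 12·C(i-1,3).
At i = 14: i-1 = 13, so b_{14} = 104 + 1404 + 3432 = 4940.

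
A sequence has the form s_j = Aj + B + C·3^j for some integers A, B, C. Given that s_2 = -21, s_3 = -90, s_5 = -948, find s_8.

Plug in j = 2, 3, 5: 2A + B + 9C = -21; 3A + B + 27C = -90; 5A + B + 243C = -948.
Subtracting the first from the second: A + 18C = -69.
Subtracting the second from the third: 2A + 216C = -858.
Solving: C = -4, A = 3, then B = 9.
Therefore s_8 = 24 + 9 + (-4)·6561 = -26211.

-26211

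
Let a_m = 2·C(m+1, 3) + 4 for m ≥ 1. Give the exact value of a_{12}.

C(13, 3) = 286, so a_{12} = 576.

576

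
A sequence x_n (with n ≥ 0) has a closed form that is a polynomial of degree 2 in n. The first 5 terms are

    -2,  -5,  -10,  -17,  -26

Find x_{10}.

-122

1st diffs: -3, -5, -7, -9.
2nd diffs: -2, -2, -2 (constant).
So x_n = -n^2 - 2n - 2.
Evaluating at n = 10 gives x_{10} = -122.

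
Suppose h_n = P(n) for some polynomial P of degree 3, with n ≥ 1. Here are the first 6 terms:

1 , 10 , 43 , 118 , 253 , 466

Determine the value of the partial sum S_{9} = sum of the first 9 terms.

1st diffs: 9, 33, 75, 135, 213.
2nd diffs: 24, 42, 60, 78.
3rd diffs: 18, 18, 18 (constant).
Newton forward-difference form: h_n = 1 + 9·C(n-1,1) + 24·C(n-1,2) + 18·C(n-1,3).
Continuing: 775, 1198, 1753.
Summing n = 1..9 (9 terms) gives 4617.

4617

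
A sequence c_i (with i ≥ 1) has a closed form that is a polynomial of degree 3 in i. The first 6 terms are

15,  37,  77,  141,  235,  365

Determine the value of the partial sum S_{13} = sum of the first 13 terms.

11349

1st diffs: 22, 40, 64, 94, 130.
2nd diffs: 18, 24, 30, 36.
3rd diffs: 6, 6, 6 (constant).
Newton forward-difference form: c_i = 15 + 22·C(i-1,1) + 18·C(i-1,2) + 6·C(i-1,3).
Continuing: …, 537, 757, 1031, 1365, …, c_{13} = 2787.
Summing i = 1..13 (13 terms) gives 11349.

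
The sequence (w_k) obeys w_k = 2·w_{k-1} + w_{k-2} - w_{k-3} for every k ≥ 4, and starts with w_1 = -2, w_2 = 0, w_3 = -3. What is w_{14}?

-15223

Applying the relation repeatedly:
w_4 = -4, w_5 = -11, w_6 = -23, …, w_{11} = -1342, w_{12} = -3015, w_{13} = -6775, w_{14} = -15223.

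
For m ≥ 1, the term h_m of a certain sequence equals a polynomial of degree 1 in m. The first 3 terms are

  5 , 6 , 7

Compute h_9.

1st diffs: 1, 1 (constant).
So h_m = m + 4.
Evaluating at m = 9 gives h_9 = 13.

13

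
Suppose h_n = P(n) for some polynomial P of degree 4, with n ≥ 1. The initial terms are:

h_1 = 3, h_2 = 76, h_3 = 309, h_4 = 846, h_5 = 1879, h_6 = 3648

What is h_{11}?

35293

1st diffs: 73, 233, 537, 1033, 1769.
2nd diffs: 160, 304, 496, 736.
3rd diffs: 144, 192, 240.
4th diffs: 48, 48 (constant).
Newton forward-difference form: h_n = 3 + 73·C(n-1,1) + 160·C(n-1,2) + 144·C(n-1,3) + 48·C(n-1,4).
At n = 11: n-1 = 10, so h_{11} = 3 + 730 + 7200 + 17280 + 10080 = 35293.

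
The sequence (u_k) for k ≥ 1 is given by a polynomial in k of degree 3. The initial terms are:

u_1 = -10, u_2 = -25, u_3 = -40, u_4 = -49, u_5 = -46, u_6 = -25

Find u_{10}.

1st diffs: -15, -15, -9, 3, 21.
2nd diffs: 0, 6, 12, 18.
3rd diffs: 6, 6, 6 (constant).
Newton forward-difference form: u_k = -10 + (-15)·C(k-1,1) + 6·C(k-1,3).
At k = 10: k-1 = 9, so u_{10} = -10 - 135 + 504 = 359.

359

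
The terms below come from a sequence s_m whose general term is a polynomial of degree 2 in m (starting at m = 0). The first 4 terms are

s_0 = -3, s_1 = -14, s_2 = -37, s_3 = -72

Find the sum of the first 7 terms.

-672

1st diffs: -11, -23, -35.
2nd diffs: -12, -12 (constant).
So s_m = -6m^2 - 5m - 3.
Continuing: -119, -178, -249.
Summing m = 0..6 (7 terms) gives -672.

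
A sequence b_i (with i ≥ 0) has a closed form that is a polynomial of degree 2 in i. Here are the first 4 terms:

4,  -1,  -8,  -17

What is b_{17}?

-353

1st diffs: -5, -7, -9.
2nd diffs: -2, -2 (constant).
Newton forward-difference form: b_i = 4 + (-5)·C(i,1) + (-2)·C(i,2).
At i = 17: i = 17, so b_{17} = 4 - 85 - 272 = -353.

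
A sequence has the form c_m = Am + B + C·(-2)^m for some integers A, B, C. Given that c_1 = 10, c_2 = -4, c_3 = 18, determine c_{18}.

-524316

Write the equations: A + B - 2C = 10; 2A + B + 4C = -4; 3A + B - 8C = 18.
Subtracting the first from the second: A + 6C = -14.
Subtracting the second from the third: A - 12C = 22.
Solving: C = -2, A = -2, then B = 8.
So c_m = -2·m + 8 + (-2)·(-2)^m; at m=18 this is -524316.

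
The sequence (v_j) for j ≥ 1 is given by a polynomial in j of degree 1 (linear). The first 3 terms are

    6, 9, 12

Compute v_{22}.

69

1st diffs: 3, 3 (constant).
So v_j = 3j + 3.
Evaluating at j = 22 gives v_{22} = 69.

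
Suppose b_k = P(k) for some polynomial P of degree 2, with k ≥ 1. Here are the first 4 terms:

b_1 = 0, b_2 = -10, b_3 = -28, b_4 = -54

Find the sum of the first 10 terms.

-1410

1st diffs: -10, -18, -26.
2nd diffs: -8, -8 (constant).
Newton forward-difference form: b_k = (-10)·C(k-1,1) + (-8)·C(k-1,2).
Continuing: …, -88, -130, -180, -238, …, b_{10} = -378.
Summing k = 1..10 (10 terms) gives -1410.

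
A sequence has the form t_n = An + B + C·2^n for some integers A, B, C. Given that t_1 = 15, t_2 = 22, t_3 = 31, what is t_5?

At n = 1, 2, 3: A + B + 2C = 15; 2A + B + 4C = 22; 3A + B + 8C = 31.
Subtracting the first from the second: A + 2C = 7.
Subtracting the second from the third: A + 4C = 9.
Solving: C = 1, A = 5, then B = 8.
Therefore t_5 = 25 + 8 + 1·32 = 65.

65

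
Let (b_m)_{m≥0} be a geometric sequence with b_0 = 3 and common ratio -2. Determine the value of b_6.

192

b_m = 3·(-2)^(m-0).
b_6 = 3·(-2)^6 = 192.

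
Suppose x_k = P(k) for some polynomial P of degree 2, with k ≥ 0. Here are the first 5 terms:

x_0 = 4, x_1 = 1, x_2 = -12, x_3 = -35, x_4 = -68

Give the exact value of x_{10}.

1st diffs: -3, -13, -23, -33.
2nd diffs: -10, -10, -10 (constant).
Newton forward-difference form: x_k = 4 + (-3)·C(k,1) + (-10)·C(k,2).
At k = 10: k = 10, so x_{10} = 4 - 30 - 450 = -476.

-476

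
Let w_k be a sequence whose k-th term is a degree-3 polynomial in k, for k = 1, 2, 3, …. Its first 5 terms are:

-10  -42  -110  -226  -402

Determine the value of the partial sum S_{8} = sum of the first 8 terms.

1st diffs: -32, -68, -116, -176.
2nd diffs: -36, -48, -60.
3rd diffs: -12, -12 (constant).
Newton forward-difference form: w_k = -10 + (-32)·C(k-1,1) + (-36)·C(k-1,2) + (-12)·C(k-1,3).
Continuing: -650, -982, -1410.
Summing k = 1..8 (8 terms) gives -3832.

-3832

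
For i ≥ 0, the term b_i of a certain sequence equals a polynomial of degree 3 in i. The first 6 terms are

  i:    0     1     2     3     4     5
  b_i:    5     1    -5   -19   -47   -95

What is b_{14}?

1st diffs: -4, -6, -14, -28, -48.
2nd diffs: -2, -8, -14, -20.
3rd diffs: -6, -6, -6 (constant).
So b_i = -i^3 + 2i^2 - 5i + 5.
Evaluating at i = 14 gives b_{14} = -2417.

-2417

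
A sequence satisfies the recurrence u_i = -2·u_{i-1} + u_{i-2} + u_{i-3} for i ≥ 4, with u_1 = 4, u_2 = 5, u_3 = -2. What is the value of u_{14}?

Step forward from the initial values:
u_4 = 13  u_5 = -23  u_6 = 57  …  u_{11} = -3189  u_{12} = 7167  u_{13} = -16103  u_{14} = 36184.

36184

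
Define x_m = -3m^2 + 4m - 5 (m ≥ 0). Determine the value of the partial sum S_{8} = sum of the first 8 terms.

-348

Over m = 0..7: Σm = 28, Σm² = 140.
Total = (-3)·140 + (4)·28 + (-5)·8 = -348.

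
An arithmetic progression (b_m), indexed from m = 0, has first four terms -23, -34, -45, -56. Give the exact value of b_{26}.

-309

Common difference d = -11.
b_m = -23 + (m - 0)·(-11).
b_{26} = -23 + 26·(-11) = -309.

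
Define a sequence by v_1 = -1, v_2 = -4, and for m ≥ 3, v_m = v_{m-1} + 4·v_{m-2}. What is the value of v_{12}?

Compute successive terms:
v_3 = -8, v_4 = -24, v_5 = -56, v_6 = -152, v_7 = -376, v_8 = -984, v_9 = -2488, v_{10} = -6424, v_{11} = -16376, v_{12} = -42072.

-42072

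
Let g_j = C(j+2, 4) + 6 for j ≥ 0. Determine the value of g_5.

C(7, 4) = 35, so g_5 = 41.

41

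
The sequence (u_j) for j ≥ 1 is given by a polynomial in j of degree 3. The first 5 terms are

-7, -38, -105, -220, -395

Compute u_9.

-1935

1st diffs: -31, -67, -115, -175.
2nd diffs: -36, -48, -60.
3rd diffs: -12, -12 (constant).
Newton forward-difference form: u_j = -7 + (-31)·C(j-1,1) + (-36)·C(j-1,2) + (-12)·C(j-1,3).
At j = 9: j-1 = 8, so u_9 = -7 - 248 - 1008 - 672 = -1935.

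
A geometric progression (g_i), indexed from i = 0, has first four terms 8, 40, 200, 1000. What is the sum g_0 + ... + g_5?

31248

Common ratio r = 5.
g_i = 8·5^(i-0).
S = 8·(5^6 - 1)/(5 - 1) = 8·(15625 - 1)/(4) = 31248.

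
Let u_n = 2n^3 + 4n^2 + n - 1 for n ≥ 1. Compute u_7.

888

u_7 = 2·7^3 + 4·7^2 + 1·7 - 1 = 888.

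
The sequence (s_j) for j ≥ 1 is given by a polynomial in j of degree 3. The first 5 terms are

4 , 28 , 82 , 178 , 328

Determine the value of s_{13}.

4912

1st diffs: 24, 54, 96, 150.
2nd diffs: 30, 42, 54.
3rd diffs: 12, 12 (constant).
Newton forward-difference form: s_j = 4 + 24·C(j-1,1) + 30·C(j-1,2) + 12·C(j-1,3).
At j = 13: j-1 = 12, so s_{13} = 4 + 288 + 1980 + 2640 = 4912.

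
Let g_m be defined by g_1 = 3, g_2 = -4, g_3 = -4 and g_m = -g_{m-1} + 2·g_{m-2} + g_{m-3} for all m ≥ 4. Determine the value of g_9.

Step forward from the initial values:
g_4 = -1, g_5 = -11, g_6 = 5, g_7 = -28, g_8 = 27, g_9 = -78.

-78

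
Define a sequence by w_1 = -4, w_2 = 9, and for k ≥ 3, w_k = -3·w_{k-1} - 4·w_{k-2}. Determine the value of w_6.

-147

Step forward from the initial values:
w_3 = -11;  w_4 = -3;  w_5 = 53;  w_6 = -147.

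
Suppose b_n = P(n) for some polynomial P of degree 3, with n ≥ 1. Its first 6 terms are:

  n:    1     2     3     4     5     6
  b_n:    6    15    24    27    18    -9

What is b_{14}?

1st diffs: 9, 9, 3, -9, -27.
2nd diffs: 0, -6, -12, -18.
3rd diffs: -6, -6, -6 (constant).
Newton forward-difference form: b_n = 6 + 9·C(n-1,1) + (-6)·C(n-1,3).
At n = 14: n-1 = 13, so b_{14} = 6 + 117 - 1716 = -1593.

-1593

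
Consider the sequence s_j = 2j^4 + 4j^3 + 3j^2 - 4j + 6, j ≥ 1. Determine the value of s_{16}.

s_{16} = 2·16^4 + 4·16^3 + 3·16^2 - 4·16 + 6 = 148166.

148166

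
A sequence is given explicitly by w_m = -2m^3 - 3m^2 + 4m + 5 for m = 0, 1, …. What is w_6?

-511

w_6 = -2·6^3 - 3·6^2 + 4·6 + 5 = -511.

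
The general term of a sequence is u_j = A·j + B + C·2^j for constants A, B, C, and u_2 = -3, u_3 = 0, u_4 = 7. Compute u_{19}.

524264

Write the equations: 2A + B + 4C = -3; 3A + B + 8C = 0; 4A + B + 16C = 7.
Subtracting the first from the second: A + 4C = 3.
Subtracting the second from the third: A + 8C = 7.
Solving: C = 1, A = -1, then B = -5.
Hence u_{19} = -1·19 + (-5) + 1·524288 = 524264.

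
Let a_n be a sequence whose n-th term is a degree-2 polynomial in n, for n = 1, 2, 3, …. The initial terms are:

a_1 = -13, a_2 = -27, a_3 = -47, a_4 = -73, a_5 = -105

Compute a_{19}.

1st diffs: -14, -20, -26, -32.
2nd diffs: -6, -6, -6 (constant).
So a_n = -3n^2 - 5n - 5.
Evaluating at n = 19 gives a_{19} = -1183.

-1183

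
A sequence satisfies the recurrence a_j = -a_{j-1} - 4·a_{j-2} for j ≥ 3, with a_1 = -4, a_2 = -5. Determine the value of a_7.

245

Applying the relation repeatedly:
a_3 = 21  a_4 = -1  a_5 = -83  a_6 = 87  a_7 = 245.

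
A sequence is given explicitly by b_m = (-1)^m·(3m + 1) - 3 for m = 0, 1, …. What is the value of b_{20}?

58

(-1)^20 = 1; 3m + 1 at m=20 is 61; so b_{20} = 58.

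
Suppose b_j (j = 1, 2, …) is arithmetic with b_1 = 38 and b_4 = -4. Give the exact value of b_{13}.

-130

Common difference d = (-4 - 38) / (4 - 1) = -14.
b_j = 38 + (j - 1)·(-14).
b_{13} = 38 + 12·(-14) = -130.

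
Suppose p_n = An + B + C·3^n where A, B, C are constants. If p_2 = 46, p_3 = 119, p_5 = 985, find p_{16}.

172186908

At n = 2, 3, 5: 2A + B + 9C = 46; 3A + B + 27C = 119; 5A + B + 243C = 985.
Subtracting the first from the second: A + 18C = 73.
Subtracting the second from the third: 2A + 216C = 866.
Solving: C = 4, A = 1, then B = 8.
So p_n = 1·n + 8 + 4·3^n; at n=16 this is 172186908.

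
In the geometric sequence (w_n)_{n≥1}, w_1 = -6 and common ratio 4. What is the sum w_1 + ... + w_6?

w_n = (-6)·4^(n-1).
S = (-6)·(4^6 - 1)/(4 - 1) = (-6)·(4096 - 1)/(3) = -8190.

-8190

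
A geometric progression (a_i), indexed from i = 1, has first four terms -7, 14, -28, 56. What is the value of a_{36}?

Common ratio r = -2.
a_i = (-7)·(-2)^(i-1).
a_{36} = (-7)·(-2)^35 = 240518168576.

240518168576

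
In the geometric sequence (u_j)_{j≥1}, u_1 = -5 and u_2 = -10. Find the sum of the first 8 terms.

-1275

Common ratio r = 2.
u_j = (-5)·2^(j-1).
S = (-5)·(2^8 - 1)/(2 - 1) = (-5)·(256 - 1)/(1) = -1275.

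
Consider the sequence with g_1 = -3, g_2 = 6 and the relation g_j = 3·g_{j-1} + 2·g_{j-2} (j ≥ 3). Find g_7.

g_3 = 12;  g_4 = 48;  g_5 = 168;  g_6 = 600;  g_7 = 2136.

2136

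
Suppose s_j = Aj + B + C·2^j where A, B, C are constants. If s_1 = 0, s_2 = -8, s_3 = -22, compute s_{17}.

Plug in j = 1, 2, 3: A + B + 2C = 0; 2A + B + 4C = -8; 3A + B + 8C = -22.
Subtracting the first from the second: A + 2C = -8.
Subtracting the second from the third: A + 4C = -14.
Solving: C = -3, A = -2, then B = 8.
So s_j = -2·j + 8 + (-3)·2^j; at j=17 this is -393242.

-393242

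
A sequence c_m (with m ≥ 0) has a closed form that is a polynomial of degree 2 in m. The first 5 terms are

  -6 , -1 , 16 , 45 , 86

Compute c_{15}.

1329

1st diffs: 5, 17, 29, 41.
2nd diffs: 12, 12, 12 (constant).
Newton forward-difference form: c_m = -6 + 5·C(m,1) + 12·C(m,2).
At m = 15: m = 15, so c_{15} = -6 + 75 + 1260 = 1329.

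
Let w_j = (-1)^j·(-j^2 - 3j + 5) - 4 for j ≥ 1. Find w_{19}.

409

(-1)^19 = -1; -j^2 - 3j + 5 at j=19 is -413; so w_{19} = 409.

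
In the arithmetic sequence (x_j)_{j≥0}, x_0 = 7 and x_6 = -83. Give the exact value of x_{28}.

-413

Common difference d = (-83 - 7) / (6 - 0) = -15.
x_j = 7 + (j - 0)·(-15).
x_{28} = 7 + 28·(-15) = -413.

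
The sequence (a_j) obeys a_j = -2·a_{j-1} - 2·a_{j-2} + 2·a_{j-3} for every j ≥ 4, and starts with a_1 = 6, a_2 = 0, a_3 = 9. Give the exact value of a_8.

a_4 = -6; a_5 = -6; a_6 = 42; a_7 = -84; a_8 = 72.

72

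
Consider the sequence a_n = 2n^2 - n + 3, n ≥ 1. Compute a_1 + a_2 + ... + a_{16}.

Over n = 1..16: Σn = 136, Σn² = 1496.
Total = (2)·1496 + (-1)·136 + (3)·16 = 2904.

2904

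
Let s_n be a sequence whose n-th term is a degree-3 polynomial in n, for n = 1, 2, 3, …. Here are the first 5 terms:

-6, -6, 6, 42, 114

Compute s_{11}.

1974

1st diffs: 0, 12, 36, 72.
2nd diffs: 12, 24, 36.
3rd diffs: 12, 12 (constant).
So s_n = 2n^3 - 6n^2 + 4n - 6.
Evaluating at n = 11 gives s_{11} = 1974.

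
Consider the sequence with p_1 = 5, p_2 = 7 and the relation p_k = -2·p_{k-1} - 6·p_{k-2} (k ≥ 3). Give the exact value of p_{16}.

-3593600

Compute successive terms:
p_3 = -44;  p_4 = 46;  p_5 = 172;  …;  p_{13} = -160064;  p_{14} = 836416;  p_{15} = -712448;  p_{16} = -3593600.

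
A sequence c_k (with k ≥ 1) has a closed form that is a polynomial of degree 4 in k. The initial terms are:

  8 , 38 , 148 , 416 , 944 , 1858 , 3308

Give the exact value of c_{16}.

1st diffs: 30, 110, 268, 528, 914, 1450.
2nd diffs: 80, 158, 260, 386, 536.
3rd diffs: 78, 102, 126, 150.
4th diffs: 24, 24, 24 (constant).
So c_k = k^4 + 3k^3 - 3k^2 + 3k + 4.
Evaluating at k = 16 gives c_{16} = 77108.

77108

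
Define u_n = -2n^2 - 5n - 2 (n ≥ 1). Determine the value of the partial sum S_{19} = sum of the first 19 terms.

Over n = 1..19: Σn = 190, Σn² = 2470.
Total = (-2)·2470 + (-5)·190 + (-2)·19 = -5928.

-5928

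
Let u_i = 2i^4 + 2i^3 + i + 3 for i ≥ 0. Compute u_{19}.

u_{19} = 2·19^4 + 2·19^3 + 1·19 + 3 = 274382.

274382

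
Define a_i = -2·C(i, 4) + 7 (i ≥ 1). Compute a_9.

C(9, 4) = 126, so a_9 = -245.

-245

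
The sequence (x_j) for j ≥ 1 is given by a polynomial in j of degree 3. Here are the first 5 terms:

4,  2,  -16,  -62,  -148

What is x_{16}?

-7166

1st diffs: -2, -18, -46, -86.
2nd diffs: -16, -28, -40.
3rd diffs: -12, -12 (constant).
So x_j = -2j^3 + 4j^2 + 2.
Evaluating at j = 16 gives x_{16} = -7166.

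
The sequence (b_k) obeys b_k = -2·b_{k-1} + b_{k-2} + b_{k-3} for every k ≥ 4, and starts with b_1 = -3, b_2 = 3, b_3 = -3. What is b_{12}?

Applying the relation repeatedly:
b_4 = 6, b_5 = -12, b_6 = 27, b_7 = -60, b_8 = 135, b_9 = -303, b_{10} = 681, b_{11} = -1530, b_{12} = 3438.

3438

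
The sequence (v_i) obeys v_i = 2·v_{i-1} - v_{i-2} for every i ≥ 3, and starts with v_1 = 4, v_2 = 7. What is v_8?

25

Compute successive terms:
v_3 = 10, v_4 = 13, v_5 = 16, v_6 = 19, v_7 = 22, v_8 = 25.
(Characteristic roots are 1 and 1.)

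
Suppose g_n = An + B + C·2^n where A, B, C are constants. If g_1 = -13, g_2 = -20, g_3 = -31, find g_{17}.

-262201

Write the equations: A + B + 2C = -13; 2A + B + 4C = -20; 3A + B + 8C = -31.
Subtracting the first from the second: A + 2C = -7.
Subtracting the second from the third: A + 4C = -11.
Solving: C = -2, A = -3, then B = -6.
Therefore g_{17} = -51 + (-6) + (-2)·131072 = -262201.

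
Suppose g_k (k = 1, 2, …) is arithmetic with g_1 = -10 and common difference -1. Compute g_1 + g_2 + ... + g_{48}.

-1608

g_k = -10 + (k - 1)·(-1).
g_{48} = -57; S = 48·(-10 + (-57))/2 = -1608.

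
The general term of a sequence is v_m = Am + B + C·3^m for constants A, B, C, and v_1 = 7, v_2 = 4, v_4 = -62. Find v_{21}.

-10460353133

The three given values yield: A + B + 3C = 7; 2A + B + 9C = 4; 4A + B + 81C = -62.
Subtracting the first from the second: A + 6C = -3.
Subtracting the second from the third: 2A + 72C = -66.
Solving: C = -1, A = 3, then B = 7.
Therefore v_{21} = 63 + 7 + (-1)·10460353203 = -10460353133.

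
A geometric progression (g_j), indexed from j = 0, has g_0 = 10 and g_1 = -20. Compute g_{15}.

Common ratio r = -2.
g_j = 10·(-2)^(j-0).
g_{15} = 10·(-2)^15 = -327680.

-327680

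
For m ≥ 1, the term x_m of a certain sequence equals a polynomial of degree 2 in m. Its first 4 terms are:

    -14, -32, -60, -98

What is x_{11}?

1st diffs: -18, -28, -38.
2nd diffs: -10, -10 (constant).
So x_m = -5m^2 - 3m - 6.
Evaluating at m = 11 gives x_{11} = -644.

-644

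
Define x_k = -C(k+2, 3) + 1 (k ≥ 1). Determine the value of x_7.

C(9, 3) = 84, so x_7 = -83.

-83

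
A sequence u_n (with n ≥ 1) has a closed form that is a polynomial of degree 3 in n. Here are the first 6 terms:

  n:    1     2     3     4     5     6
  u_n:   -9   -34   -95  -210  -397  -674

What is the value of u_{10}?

1st diffs: -25, -61, -115, -187, -277.
2nd diffs: -36, -54, -72, -90.
3rd diffs: -18, -18, -18 (constant).
Newton forward-difference form: u_n = -9 + (-25)·C(n-1,1) + (-36)·C(n-1,2) + (-18)·C(n-1,3).
At n = 10: n-1 = 9, so u_{10} = -9 - 225 - 1296 - 1512 = -3042.

-3042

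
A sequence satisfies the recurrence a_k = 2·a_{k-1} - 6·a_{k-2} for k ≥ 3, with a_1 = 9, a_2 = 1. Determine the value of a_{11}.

58304

Iterate the recurrence:
a_3 = -52, a_4 = -110, a_5 = 92, a_6 = 844, a_7 = 1136, a_8 = -2792, a_9 = -12400, a_{10} = -8048, a_{11} = 58304.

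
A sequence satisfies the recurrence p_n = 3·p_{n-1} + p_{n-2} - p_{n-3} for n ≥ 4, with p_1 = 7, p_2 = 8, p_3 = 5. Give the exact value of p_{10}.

Compute successive terms:
p_4 = 16;  p_5 = 45;  p_6 = 146;  p_7 = 467;  p_8 = 1502;  p_9 = 4827;  p_{10} = 15516.

15516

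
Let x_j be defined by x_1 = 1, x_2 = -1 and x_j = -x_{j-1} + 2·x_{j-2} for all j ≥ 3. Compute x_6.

Step forward from the initial values:
x_3 = 3;  x_4 = -5;  x_5 = 11;  x_6 = -21.
(Characteristic roots are 1 and -2.)

-21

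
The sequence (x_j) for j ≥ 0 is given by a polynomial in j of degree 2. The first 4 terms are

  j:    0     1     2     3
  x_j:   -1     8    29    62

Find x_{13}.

1st diffs: 9, 21, 33.
2nd diffs: 12, 12 (constant).
Newton forward-difference form: x_j = -1 + 9·C(j,1) + 12·C(j,2).
At j = 13: j = 13, so x_{13} = -1 + 117 + 936 = 1052.

1052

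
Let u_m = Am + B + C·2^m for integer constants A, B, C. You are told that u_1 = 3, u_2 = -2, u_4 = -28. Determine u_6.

Plug in m = 1, 2, 4: A + B + 2C = 3; 2A + B + 4C = -2; 4A + B + 16C = -28.
Subtracting the first from the second: A + 2C = -5.
Subtracting the second from the third: 2A + 12C = -26.
Solving: C = -2, A = -1, then B = 8.
So u_m = -1·m + 8 + (-2)·2^m; at m=6 this is -126.

-126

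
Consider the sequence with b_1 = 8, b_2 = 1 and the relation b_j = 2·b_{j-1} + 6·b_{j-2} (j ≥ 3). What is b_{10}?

Compute successive terms:
b_3 = 50, b_4 = 106, b_5 = 512, b_6 = 1660, b_7 = 6392, b_8 = 22744, b_9 = 83840, b_{10} = 304144.

304144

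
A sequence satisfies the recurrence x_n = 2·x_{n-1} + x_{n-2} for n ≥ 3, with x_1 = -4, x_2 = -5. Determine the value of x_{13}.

-92264

x_3 = -14;  x_4 = -33;  x_5 = -80;  …;  x_{10} = -6557;  x_{11} = -15830;  x_{12} = -38217;  x_{13} = -92264.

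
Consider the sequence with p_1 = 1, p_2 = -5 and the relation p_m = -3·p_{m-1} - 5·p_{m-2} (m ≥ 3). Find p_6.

Iterate the recurrence:
p_3 = 10, p_4 = -5, p_5 = -35, p_6 = 130.

130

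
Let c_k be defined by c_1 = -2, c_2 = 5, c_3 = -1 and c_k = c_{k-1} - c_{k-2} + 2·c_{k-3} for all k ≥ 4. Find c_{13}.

28

Iterate the recurrence:
c_4 = -10; c_5 = 1; c_6 = 9; c_7 = -12; c_8 = -19; c_9 = 11; c_{10} = 6; c_{11} = -43; c_{12} = -27; c_{13} = 28.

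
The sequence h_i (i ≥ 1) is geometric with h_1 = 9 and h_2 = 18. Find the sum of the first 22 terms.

Common ratio r = 2.
h_i = 9·2^(i-1).
S = 9·(2^22 - 1)/(2 - 1) = 9·(4194304 - 1)/(1) = 37748727.

37748727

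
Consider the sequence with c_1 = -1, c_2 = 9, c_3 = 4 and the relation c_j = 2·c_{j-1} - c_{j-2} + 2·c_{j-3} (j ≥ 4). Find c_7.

Iterate the recurrence:
c_4 = -3  c_5 = 8  c_6 = 27  c_7 = 40.

40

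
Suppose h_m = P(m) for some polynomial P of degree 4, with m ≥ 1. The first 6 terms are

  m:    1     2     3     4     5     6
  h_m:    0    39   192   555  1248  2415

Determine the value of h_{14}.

54015

1st diffs: 39, 153, 363, 693, 1167.
2nd diffs: 114, 210, 330, 474.
3rd diffs: 96, 120, 144.
4th diffs: 24, 24 (constant).
Newton forward-difference form: h_m = 39·C(m-1,1) + 114·C(m-1,2) + 96·C(m-1,3) + 24·C(m-1,4).
At m = 14: m-1 = 13, so h_{14} = 507 + 8892 + 27456 + 17160 = 54015.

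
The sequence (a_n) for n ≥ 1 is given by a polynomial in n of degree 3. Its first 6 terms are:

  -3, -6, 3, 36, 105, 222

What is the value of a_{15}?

1st diffs: -3, 9, 33, 69, 117.
2nd diffs: 12, 24, 36, 48.
3rd diffs: 12, 12, 12 (constant).
Newton forward-difference form: a_n = -3 + (-3)·C(n-1,1) + 12·C(n-1,2) + 12·C(n-1,3).
At n = 15: n-1 = 14, so a_{15} = -3 - 42 + 1092 + 4368 = 5415.

5415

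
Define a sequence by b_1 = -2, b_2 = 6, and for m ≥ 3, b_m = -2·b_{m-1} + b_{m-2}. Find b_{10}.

6726

Iterate the recurrence:
b_3 = -14  b_4 = 34  b_5 = -82  b_6 = 198  b_7 = -478  b_8 = 1154  b_9 = -2786  b_{10} = 6726.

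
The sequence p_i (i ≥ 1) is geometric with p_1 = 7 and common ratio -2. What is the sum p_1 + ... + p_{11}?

4781

p_i = 7·(-2)^(i-1).
S = 7·((-2)^11 - 1)/(-2 - 1) = 7·(-2048 - 1)/(-3) = 4781.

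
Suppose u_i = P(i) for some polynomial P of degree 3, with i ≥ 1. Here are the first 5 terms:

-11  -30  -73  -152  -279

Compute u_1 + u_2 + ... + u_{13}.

1st diffs: -19, -43, -79, -127.
2nd diffs: -24, -36, -48.
3rd diffs: -12, -12 (constant).
Newton forward-difference form: u_i = -11 + (-19)·C(i-1,1) + (-24)·C(i-1,2) + (-12)·C(i-1,3).
Continuing: …, -466, -725, -1068, -1507, …, u_{13} = -4463.
Summing i = 1..13 (13 terms) gives -17069.

-17069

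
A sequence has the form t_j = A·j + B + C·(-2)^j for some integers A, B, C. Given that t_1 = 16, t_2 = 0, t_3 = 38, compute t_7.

Plug in j = 1, 2, 3: A + B - 2C = 16; 2A + B + 4C = 0; 3A + B - 8C = 38.
Subtracting the first from the second: A + 6C = -16.
Subtracting the second from the third: A - 12C = 38.
Solving: C = -3, A = 2, then B = 8.
Hence t_7 = 2·7 + 8 + (-3)·(-128) = 406.

406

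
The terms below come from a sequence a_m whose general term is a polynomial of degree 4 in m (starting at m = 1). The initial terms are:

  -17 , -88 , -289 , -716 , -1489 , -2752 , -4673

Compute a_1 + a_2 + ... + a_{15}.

1st diffs: -71, -201, -427, -773, -1263, -1921.
2nd diffs: -130, -226, -346, -490, -658.
3rd diffs: -96, -120, -144, -168.
4th diffs: -24, -24, -24 (constant).
Newton forward-difference form: a_m = -17 + (-71)·C(m-1,1) + (-130)·C(m-1,2) + (-96)·C(m-1,3) + (-24)·C(m-1,4).
Continuing: …, -7444, -11281, -16424, -23137, …, a_{15} = -71809.
Summing m = 1..15 (15 terms) gives -269972.

-269972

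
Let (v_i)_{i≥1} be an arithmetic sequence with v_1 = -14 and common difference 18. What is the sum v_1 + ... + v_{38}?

v_i = -14 + (i - 1)·18.
v_{38} = 652; S = 38·(-14 + 652)/2 = 12122.

12122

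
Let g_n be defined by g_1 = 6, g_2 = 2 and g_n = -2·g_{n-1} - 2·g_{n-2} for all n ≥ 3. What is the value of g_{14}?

-128

Iterate the recurrence:
g_3 = -16; g_4 = 28; g_5 = -24; …; g_{11} = -256; g_{12} = 448; g_{13} = -384; g_{14} = -128.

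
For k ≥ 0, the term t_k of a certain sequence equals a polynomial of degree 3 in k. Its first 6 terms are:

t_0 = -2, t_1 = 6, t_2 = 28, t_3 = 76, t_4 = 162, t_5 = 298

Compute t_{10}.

2148

1st diffs: 8, 22, 48, 86, 136.
2nd diffs: 14, 26, 38, 50.
3rd diffs: 12, 12, 12 (constant).
So t_k = 2k^3 + k^2 + 5k - 2.
Evaluating at k = 10 gives t_{10} = 2148.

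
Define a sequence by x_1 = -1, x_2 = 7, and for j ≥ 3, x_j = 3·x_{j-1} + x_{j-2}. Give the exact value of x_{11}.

286889

Applying the relation repeatedly:
x_3 = 20, x_4 = 67, x_5 = 221, x_6 = 730, x_7 = 2411, x_8 = 7963, x_9 = 26300, x_{10} = 86863, x_{11} = 286889.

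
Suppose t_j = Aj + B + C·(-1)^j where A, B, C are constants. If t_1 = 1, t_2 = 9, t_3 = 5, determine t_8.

21

Plug in j = 1, 2, 3: A + B - C = 1; 2A + B + C = 9; 3A + B - C = 5.
Subtracting the first from the second: A + 2C = 8.
Subtracting the second from the third: A - 2C = -4.
Solving: C = 3, A = 2, then B = 2.
So t_j = 2·j + 2 + 3·(-1)^j; at j=8 this is 21.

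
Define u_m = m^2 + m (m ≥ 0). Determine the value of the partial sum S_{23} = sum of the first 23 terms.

4048

Over m = 0..22: Σm = 253, Σm² = 3795.
Total = (1)·3795 + (1)·253 = 4048.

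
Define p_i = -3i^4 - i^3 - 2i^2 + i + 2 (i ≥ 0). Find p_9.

p_9 = -3·9^4 - 1·9^3 - 2·9^2 + 1·9 + 2 = -20563.

-20563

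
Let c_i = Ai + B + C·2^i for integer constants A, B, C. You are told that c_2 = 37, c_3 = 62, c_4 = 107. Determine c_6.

Plug in i = 2, 3, 4: 2A + B + 4C = 37; 3A + B + 8C = 62; 4A + B + 16C = 107.
Subtracting the first from the second: A + 4C = 25.
Subtracting the second from the third: A + 8C = 45.
Solving: C = 5, A = 5, then B = 7.
Hence c_6 = 5·6 + 7 + 5·64 = 357.

357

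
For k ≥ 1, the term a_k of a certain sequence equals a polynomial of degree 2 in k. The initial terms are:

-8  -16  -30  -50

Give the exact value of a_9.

1st diffs: -8, -14, -20.
2nd diffs: -6, -6 (constant).
So a_k = -3k^2 + k - 6.
Evaluating at k = 9 gives a_9 = -240.

-240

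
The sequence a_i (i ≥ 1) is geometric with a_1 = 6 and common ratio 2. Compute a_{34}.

51539607552

a_i = 6·2^(i-1).
a_{34} = 6·2^33 = 51539607552.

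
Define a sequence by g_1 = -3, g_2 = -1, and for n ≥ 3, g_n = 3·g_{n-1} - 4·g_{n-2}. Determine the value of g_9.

Applying the relation repeatedly:
g_3 = 9  g_4 = 31  g_5 = 57  g_6 = 47  g_7 = -87  g_8 = -449  g_9 = -999.

-999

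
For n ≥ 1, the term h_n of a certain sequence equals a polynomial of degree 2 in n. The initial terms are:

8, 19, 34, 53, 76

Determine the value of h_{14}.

1st diffs: 11, 15, 19, 23.
2nd diffs: 4, 4, 4 (constant).
So h_n = 2n^2 + 5n + 1.
Evaluating at n = 14 gives h_{14} = 463.

463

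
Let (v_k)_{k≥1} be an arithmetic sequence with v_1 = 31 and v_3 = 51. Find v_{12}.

141

Common difference d = (51 - 31) / (3 - 1) = 10.
v_k = 31 + (k - 1)·10.
v_{12} = 31 + 11·10 = 141.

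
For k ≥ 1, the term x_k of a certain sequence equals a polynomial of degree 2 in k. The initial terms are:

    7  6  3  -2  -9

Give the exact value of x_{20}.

1st diffs: -1, -3, -5, -7.
2nd diffs: -2, -2, -2 (constant).
Newton forward-difference form: x_k = 7 + (-1)·C(k-1,1) + (-2)·C(k-1,2).
At k = 20: k-1 = 19, so x_{20} = 7 - 19 - 342 = -354.

-354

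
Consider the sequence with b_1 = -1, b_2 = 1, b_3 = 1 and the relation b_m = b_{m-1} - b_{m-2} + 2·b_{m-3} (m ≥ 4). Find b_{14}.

7

b_4 = -2, b_5 = -1, b_6 = 3, …, b_{11} = -5, b_{12} = -9, b_{13} = 8, b_{14} = 7.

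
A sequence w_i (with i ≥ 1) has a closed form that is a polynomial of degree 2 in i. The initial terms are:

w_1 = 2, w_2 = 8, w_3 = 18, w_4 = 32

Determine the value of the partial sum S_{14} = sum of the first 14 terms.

1st diffs: 6, 10, 14.
2nd diffs: 4, 4 (constant).
Newton forward-difference form: w_i = 2 + 6·C(i-1,1) + 4·C(i-1,2).
Continuing: …, 50, 72, 98, 128, …, w_{14} = 392.
Summing i = 1..14 (14 terms) gives 2030.

2030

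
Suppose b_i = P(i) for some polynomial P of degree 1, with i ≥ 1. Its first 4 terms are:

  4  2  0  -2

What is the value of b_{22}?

1st diffs: -2, -2, -2 (constant).
So b_i = -2i + 6.
Evaluating at i = 22 gives b_{22} = -38.

-38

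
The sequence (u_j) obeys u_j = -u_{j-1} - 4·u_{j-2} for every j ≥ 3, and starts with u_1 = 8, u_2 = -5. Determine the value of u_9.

-1011

u_3 = -27  u_4 = 47  u_5 = 61  u_6 = -249  u_7 = 5  u_8 = 991  u_9 = -1011.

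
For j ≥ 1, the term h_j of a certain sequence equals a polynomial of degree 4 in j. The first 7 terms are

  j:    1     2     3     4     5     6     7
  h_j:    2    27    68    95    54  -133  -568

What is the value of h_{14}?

1st diffs: 25, 41, 27, -41, -187, -435.
2nd diffs: 16, -14, -68, -146, -248.
3rd diffs: -30, -54, -78, -102.
4th diffs: -24, -24, -24 (constant).
Newton forward-difference form: h_j = 2 + 25·C(j-1,1) + 16·C(j-1,2) + (-30)·C(j-1,3) + (-24)·C(j-1,4).
At j = 14: j-1 = 13, so h_{14} = 2 + 325 + 1248 - 8580 - 17160 = -24165.

-24165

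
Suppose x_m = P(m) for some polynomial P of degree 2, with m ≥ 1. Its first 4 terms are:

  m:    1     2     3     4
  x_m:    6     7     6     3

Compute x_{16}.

1st diffs: 1, -1, -3.
2nd diffs: -2, -2 (constant).
So x_m = -m^2 + 4m + 3.
Evaluating at m = 16 gives x_{16} = -189.

-189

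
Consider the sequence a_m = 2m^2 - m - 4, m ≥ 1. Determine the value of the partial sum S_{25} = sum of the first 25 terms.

Over m = 1..25: Σm = 325, Σm² = 5525.
Total = (2)·5525 + (-1)·325 + (-4)·25 = 10625.

10625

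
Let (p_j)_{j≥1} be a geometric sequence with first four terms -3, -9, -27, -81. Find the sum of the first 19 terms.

-1743392199

Common ratio r = 3.
p_j = (-3)·3^(j-1).
S = (-3)·(3^19 - 1)/(3 - 1) = (-3)·(1162261467 - 1)/(2) = -1743392199.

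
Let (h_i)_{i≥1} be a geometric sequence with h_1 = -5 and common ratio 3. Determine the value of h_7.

h_i = (-5)·3^(i-1).
h_7 = (-5)·3^6 = -3645.

-3645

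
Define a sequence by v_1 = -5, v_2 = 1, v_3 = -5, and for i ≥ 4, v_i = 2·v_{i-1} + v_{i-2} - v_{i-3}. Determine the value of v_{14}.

Applying the relation repeatedly:
v_4 = -4; v_5 = -14; v_6 = -27; …; v_{11} = -1608; v_{12} = -3612; v_{13} = -8117; v_{14} = -18238.

-18238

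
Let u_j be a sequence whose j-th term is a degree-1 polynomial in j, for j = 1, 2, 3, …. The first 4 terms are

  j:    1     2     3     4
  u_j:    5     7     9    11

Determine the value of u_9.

21

1st diffs: 2, 2, 2 (constant).
So u_j = 2j + 3.
Evaluating at j = 9 gives u_9 = 21.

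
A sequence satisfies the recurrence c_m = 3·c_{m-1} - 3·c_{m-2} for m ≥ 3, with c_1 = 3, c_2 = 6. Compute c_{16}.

Compute successive terms:
c_3 = 9  c_4 = 9  c_5 = 0  …  c_{13} = 2187  c_{14} = 4374  c_{15} = 6561  c_{16} = 6561.

6561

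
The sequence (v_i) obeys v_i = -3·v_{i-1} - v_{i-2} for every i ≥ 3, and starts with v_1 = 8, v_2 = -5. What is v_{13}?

v_3 = 7  v_4 = -16  v_5 = 41  …  v_{10} = -5024  v_{11} = 13153  v_{12} = -34435  v_{13} = 90152.

90152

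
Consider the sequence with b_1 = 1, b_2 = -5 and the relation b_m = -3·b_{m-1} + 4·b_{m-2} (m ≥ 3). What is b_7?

Compute successive terms:
b_3 = 19; b_4 = -77; b_5 = 307; b_6 = -1229; b_7 = 4915.
(Characteristic roots are 1 and -4.)

4915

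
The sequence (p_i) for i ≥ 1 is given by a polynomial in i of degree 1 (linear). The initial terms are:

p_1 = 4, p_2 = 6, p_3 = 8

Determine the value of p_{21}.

44

1st diffs: 2, 2 (constant).
So p_i = 2i + 2.
Evaluating at i = 21 gives p_{21} = 44.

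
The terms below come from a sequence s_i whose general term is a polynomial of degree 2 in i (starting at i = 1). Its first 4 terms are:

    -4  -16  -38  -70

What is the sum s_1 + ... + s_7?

-630

1st diffs: -12, -22, -32.
2nd diffs: -10, -10 (constant).
So s_i = -5i^2 + 3i - 2.
Continuing: -112, -164, -226.
Summing i = 1..7 (7 terms) gives -630.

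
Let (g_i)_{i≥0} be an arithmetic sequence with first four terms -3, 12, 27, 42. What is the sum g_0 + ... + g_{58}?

Common difference d = 15.
g_i = -3 + (i - 0)·15.
g_{58} = 867; S = 59·(-3 + 867)/2 = 25488.

25488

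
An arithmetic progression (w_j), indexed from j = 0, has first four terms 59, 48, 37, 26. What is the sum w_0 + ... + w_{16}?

-493

Common difference d = -11.
w_j = 59 + (j - 0)·(-11).
w_{16} = -117; S = 17·(59 + (-117))/2 = -493.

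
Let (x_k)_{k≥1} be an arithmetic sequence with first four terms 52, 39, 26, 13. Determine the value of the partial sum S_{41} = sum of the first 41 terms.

Common difference d = -13.
x_k = 52 + (k - 1)·(-13).
x_{41} = -468; S = 41·(52 + (-468))/2 = -8528.

-8528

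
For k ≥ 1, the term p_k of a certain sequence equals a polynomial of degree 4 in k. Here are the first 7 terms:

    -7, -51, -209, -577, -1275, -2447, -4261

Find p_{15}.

-69965

1st diffs: -44, -158, -368, -698, -1172, -1814.
2nd diffs: -114, -210, -330, -474, -642.
3rd diffs: -96, -120, -144, -168.
4th diffs: -24, -24, -24 (constant).
So p_k = -k^4 - 6k^3 + 4k^2 + k - 5.
Evaluating at k = 15 gives p_{15} = -69965.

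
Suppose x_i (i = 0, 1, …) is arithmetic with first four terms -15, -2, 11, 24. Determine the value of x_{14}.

167

Common difference d = 13.
x_i = -15 + (i - 0)·13.
x_{14} = -15 + 14·13 = 167.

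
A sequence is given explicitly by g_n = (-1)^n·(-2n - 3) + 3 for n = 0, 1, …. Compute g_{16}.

(-1)^16 = 1; -2n - 3 at n=16 is -35; so g_{16} = -32.

-32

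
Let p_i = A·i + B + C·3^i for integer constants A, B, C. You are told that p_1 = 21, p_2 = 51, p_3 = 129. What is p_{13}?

6377373

The three given values yield: A + B + 3C = 21; 2A + B + 9C = 51; 3A + B + 27C = 129.
Subtracting the first from the second: A + 6C = 30.
Subtracting the second from the third: A + 18C = 78.
Solving: C = 4, A = 6, then B = 3.
Therefore p_{13} = 78 + 3 + 4·1594323 = 6377373.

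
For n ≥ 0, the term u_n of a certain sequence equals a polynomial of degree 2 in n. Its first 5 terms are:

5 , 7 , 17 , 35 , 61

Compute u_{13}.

655

1st diffs: 2, 10, 18, 26.
2nd diffs: 8, 8, 8 (constant).
So u_n = 4n^2 - 2n + 5.
Evaluating at n = 13 gives u_{13} = 655.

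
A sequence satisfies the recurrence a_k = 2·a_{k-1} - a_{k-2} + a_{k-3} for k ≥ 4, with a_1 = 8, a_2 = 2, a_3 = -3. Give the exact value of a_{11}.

92

Compute successive terms:
a_4 = 0, a_5 = 5, a_6 = 7, a_7 = 9, a_8 = 16, a_9 = 30, a_{10} = 53, a_{11} = 92.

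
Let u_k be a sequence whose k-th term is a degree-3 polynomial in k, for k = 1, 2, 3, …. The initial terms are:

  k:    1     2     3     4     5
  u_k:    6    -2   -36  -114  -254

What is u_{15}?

-9024

1st diffs: -8, -34, -78, -140.
2nd diffs: -26, -44, -62.
3rd diffs: -18, -18 (constant).
Newton forward-difference form: u_k = 6 + (-8)·C(k-1,1) + (-26)·C(k-1,2) + (-18)·C(k-1,3).
At k = 15: k-1 = 14, so u_{15} = 6 - 112 - 2366 - 6552 = -9024.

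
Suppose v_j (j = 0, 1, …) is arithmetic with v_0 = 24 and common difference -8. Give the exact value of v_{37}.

-272

v_j = 24 + (j - 0)·(-8).
v_{37} = 24 + 37·(-8) = -272.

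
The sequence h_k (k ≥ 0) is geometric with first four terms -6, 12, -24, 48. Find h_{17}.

Common ratio r = -2.
h_k = (-6)·(-2)^(k-0).
h_{17} = (-6)·(-2)^17 = 786432.

786432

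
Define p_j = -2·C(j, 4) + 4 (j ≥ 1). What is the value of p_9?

C(9, 4) = 126, so p_9 = -248.

-248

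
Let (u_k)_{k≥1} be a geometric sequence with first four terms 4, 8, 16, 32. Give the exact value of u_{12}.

8192

Common ratio r = 2.
u_k = 4·2^(k-1).
u_{12} = 4·2^11 = 8192.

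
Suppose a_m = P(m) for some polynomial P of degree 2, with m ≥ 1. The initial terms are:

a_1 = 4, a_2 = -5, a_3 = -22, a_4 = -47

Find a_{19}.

-1382

1st diffs: -9, -17, -25.
2nd diffs: -8, -8 (constant).
So a_m = -4m^2 + 3m + 5.
Evaluating at m = 19 gives a_{19} = -1382.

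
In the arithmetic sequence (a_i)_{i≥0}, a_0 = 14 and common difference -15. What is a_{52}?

-766

a_i = 14 + (i - 0)·(-15).
a_{52} = 14 + 52·(-15) = -766.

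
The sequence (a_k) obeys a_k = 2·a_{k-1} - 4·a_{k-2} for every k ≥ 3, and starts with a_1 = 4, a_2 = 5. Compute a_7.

Step forward from the initial values:
a_3 = -6  a_4 = -32  a_5 = -40  a_6 = 48  a_7 = 256.

256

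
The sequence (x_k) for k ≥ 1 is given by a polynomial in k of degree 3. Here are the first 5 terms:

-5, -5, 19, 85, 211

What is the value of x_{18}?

1st diffs: 0, 24, 66, 126.
2nd diffs: 24, 42, 60.
3rd diffs: 18, 18 (constant).
So x_k = 3k^3 - 6k^2 - 3k + 1.
Evaluating at k = 18 gives x_{18} = 15499.

15499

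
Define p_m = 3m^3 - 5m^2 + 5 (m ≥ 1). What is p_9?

1787

p_9 = 3·9^3 - 5·9^2 + 5 = 1787.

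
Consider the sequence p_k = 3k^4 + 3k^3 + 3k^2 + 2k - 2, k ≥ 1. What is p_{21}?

p_{21} = 3·21^4 + 3·21^3 + 3·21^2 + 2·21 - 2 = 612589.

612589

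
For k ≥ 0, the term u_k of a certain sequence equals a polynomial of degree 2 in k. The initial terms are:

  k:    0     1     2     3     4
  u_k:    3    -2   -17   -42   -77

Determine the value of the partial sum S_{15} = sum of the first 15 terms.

1st diffs: -5, -15, -25, -35.
2nd diffs: -10, -10, -10 (constant).
Newton forward-difference form: u_k = 3 + (-5)·C(k,1) + (-10)·C(k,2).
Continuing: …, -122, -177, -242, -317, …, u_{14} = -977.
Summing k = 0..14 (15 terms) gives -5030.

-5030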